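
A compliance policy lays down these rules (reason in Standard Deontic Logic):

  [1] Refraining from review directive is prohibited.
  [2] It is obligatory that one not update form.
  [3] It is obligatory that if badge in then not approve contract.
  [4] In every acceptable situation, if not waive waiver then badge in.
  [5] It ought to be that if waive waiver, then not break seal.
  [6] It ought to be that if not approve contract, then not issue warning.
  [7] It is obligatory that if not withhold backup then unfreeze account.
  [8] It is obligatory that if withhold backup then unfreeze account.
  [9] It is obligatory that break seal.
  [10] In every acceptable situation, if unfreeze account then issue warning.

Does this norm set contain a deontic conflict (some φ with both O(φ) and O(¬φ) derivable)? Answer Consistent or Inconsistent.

Inconsistent

Premises 8 and 7 are O(withhold_backup → unfreeze_account) and O(¬withhold_backup → unfreeze_account); every ideal world satisfies withhold_backup or ¬withhold_backup, so in either case unfreeze_account holds — hence O(unfreeze_account).
Applying K to premise 10 (O(unfreeze_account → issue_warning)) and O(unfreeze_account) yields O(issue_warning).
Premise 6, O(¬approve_contract → ¬issue_warning), contraposes to O(issue_warning → approve_contract); with O(issue_warning) we get O(approve_contract).
Premise 3, O(badge_in → ¬approve_contract), contraposes to O(approve_contract → ¬badge_in); with O(approve_contract) we get O(¬badge_in).
Premise 4, O(¬waive_waiver → badge_in), contraposes to O(¬badge_in → waive_waiver); with O(¬badge_in) we get O(waive_waiver).
With premise 5, O(waive_waiver → ¬break_seal), the K-axiom yields O(¬break_seal).
But premise 9 directly asserts O(break_seal).
We now have both O(¬break_seal) and O(break_seal) — break_seal is simultaneously obligatory and forbidden, violating the D-axiom.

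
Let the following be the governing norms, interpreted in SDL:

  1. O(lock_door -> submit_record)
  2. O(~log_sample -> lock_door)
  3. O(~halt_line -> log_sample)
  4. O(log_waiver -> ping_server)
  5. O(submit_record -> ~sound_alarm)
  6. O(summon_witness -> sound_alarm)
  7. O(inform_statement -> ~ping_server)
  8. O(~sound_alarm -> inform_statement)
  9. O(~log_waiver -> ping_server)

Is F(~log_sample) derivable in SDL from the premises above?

Premises 9 and 4 cover both cases: O(~log_waiver -> ping_server) and O(log_waiver -> ping_server). Since ~log_waiver ∨ log_waiver is a tautology, O(ping_server) follows.
Premise 7, O(inform_statement -> ~ping_server), contraposes to O(ping_server -> ~inform_statement); with O(ping_server) we get O(~inform_statement).
The contrapositive of premise 8 (O(~sound_alarm -> inform_statement)) is O(~inform_statement -> sound_alarm), and O(~inform_statement) is already established, so O(sound_alarm).
Premise 5 is O(submit_record -> ~sound_alarm); contrapositively O(sound_alarm -> ~submit_record). Since O(sound_alarm) holds, K gives O(~submit_record).
Premise 1 is O(lock_door -> submit_record); contrapositively O(~submit_record -> ~lock_door). Since O(~submit_record) holds, K gives O(~lock_door).
Premise 2 is O(~log_sample -> lock_door); contrapositively O(~lock_door -> log_sample). Since O(~lock_door) holds, K gives O(log_sample).
Premises 3, 6 do not contribute to this derivation.
So O(log_sample) holds, i.e. F(~log_sample). The claim follows.

Yes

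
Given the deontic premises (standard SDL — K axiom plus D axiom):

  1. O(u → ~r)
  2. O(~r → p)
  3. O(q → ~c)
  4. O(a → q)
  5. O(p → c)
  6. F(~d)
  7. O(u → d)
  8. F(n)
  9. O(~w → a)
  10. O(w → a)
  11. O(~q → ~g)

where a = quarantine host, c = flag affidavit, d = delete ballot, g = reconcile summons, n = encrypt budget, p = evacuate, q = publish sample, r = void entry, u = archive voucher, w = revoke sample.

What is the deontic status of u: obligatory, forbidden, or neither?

Premises 9 and 10 are O(~w → a) and O(w → a); every ideal world satisfies ~w or w, so in either case a holds — hence O(a).
With premise 4, O(a → q), the K-axiom yields O(q).
Applying K to premise 3 (O(q → ~c)) and O(q) yields O(~c).
Premise 5, O(p → c), contraposes to O(~c → ~p); with O(~c) we get O(~p).
Premise 2 is O(~r → p); contrapositively O(~p → r). Since O(~p) holds, K gives O(r).
The contrapositive of premise 1 (O(u → ~r)) is O(r → ~u), and O(r) is already established, so O(~u).
Premises 6, 7, 8, 11 do not contribute to this derivation.
Thus O(~u), which is F(u): u is forbidden.

Forbidden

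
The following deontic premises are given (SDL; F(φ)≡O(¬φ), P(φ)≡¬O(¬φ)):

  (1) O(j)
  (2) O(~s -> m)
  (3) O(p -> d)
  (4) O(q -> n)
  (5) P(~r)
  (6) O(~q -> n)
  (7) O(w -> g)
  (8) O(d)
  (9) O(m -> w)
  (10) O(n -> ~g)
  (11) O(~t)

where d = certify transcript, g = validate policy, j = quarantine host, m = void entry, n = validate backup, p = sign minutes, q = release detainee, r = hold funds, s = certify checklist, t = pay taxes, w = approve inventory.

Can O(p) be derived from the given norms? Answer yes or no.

Premise 3 is O(p -> d); even if O(d) held, inferring O(p) would be affirming the consequent — invalid.
No other premise forces O(p). An ideal world satisfying every premise can still have p false, so O(p) is not derivable.

No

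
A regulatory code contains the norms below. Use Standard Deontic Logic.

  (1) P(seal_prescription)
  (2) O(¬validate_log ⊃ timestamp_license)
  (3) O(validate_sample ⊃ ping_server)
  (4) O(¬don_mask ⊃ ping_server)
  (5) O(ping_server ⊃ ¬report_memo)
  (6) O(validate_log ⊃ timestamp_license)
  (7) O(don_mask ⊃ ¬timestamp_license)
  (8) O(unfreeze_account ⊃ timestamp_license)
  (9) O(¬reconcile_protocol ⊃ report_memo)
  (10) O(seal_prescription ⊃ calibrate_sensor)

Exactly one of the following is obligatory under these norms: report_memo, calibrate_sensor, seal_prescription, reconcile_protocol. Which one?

Premises 6 and 2 are O(validate_log ⊃ timestamp_license) and O(¬validate_log ⊃ timestamp_license); every ideal world satisfies validate_log or ¬validate_log, so in either case timestamp_license holds — hence O(timestamp_license).
Premise 7 is O(don_mask ⊃ ¬timestamp_license); contrapositively O(timestamp_license ⊃ ¬don_mask). Since O(timestamp_license) holds, K gives O(¬don_mask).
Premise 4 is O(¬don_mask ⊃ ping_server); since O(¬don_mask), deontic closure gives O(ping_server).
Premise 5 is O(ping_server ⊃ ¬report_memo); since O(ping_server), deontic closure gives O(¬report_memo).
The contrapositive of premise 9 (O(¬reconcile_protocol ⊃ report_memo)) is O(¬report_memo ⊃ reconcile_protocol), and O(¬report_memo) is already established, so O(reconcile_protocol).
So O(reconcile_protocol) holds — reconcile_protocol is obligatory. None of the other listed options is made obligatory by any chain of premises.

reconcile_protocol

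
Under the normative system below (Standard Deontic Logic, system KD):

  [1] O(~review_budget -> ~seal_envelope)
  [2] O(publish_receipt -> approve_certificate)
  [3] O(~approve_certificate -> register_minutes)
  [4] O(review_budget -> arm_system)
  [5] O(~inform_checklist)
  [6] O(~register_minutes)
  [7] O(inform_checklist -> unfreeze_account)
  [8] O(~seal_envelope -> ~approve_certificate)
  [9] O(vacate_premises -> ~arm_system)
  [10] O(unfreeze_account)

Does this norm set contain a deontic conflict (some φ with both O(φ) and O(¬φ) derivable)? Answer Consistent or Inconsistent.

Consistent

Premise 7 is O(inform_checklist -> unfreeze_account); even if O(unfreeze_account) held, inferring O(inform_checklist) would be affirming the consequent — invalid.
So O(inform_checklist) is not derivable, and the apparent clash with O(~inform_checklist) does not arise.
A world satisfying every obligation exists (e.g. approve_certificate=true, arm_system=true, inform_checklist=false, publish_receipt=false, register_minutes=false, review_budget=true, seal_envelope=true, unfreeze_account=true, vacate_premises=false); no atom is both obligatory and forbidden, so the set is consistent.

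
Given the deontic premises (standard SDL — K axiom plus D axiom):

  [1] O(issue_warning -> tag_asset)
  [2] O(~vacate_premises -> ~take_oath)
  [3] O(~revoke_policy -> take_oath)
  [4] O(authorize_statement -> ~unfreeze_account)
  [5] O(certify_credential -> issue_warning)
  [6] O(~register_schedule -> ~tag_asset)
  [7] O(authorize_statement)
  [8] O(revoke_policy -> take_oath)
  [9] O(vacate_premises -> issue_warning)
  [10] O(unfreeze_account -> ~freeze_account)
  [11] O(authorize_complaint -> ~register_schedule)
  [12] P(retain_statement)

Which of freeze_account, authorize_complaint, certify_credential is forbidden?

Premises 8 and 3 cover both cases: O(revoke_policy -> take_oath) and O(~revoke_policy -> take_oath). Since revoke_policy ∨ ~revoke_policy is a tautology, O(take_oath) follows.
Premise 2, O(~vacate_premises -> ~take_oath), contraposes to O(take_oath -> vacate_premises); with O(take_oath) we get O(vacate_premises).
From O(vacate_premises) and premise 9, O(vacate_premises -> issue_warning), we obtain O(issue_warning).
With premise 1, O(issue_warning -> tag_asset), the K-axiom yields O(tag_asset).
Premise 6, O(~register_schedule -> ~tag_asset), contraposes to O(tag_asset -> register_schedule); with O(tag_asset) we get O(register_schedule).
Premise 11 is O(authorize_complaint -> ~register_schedule); contrapositively O(register_schedule -> ~authorize_complaint). Since O(register_schedule) holds, K gives O(~authorize_complaint).
So O(~authorize_complaint) holds, i.e. authorize_complaint is forbidden. None of the other listed options is forbidden under the premises.

authorize_complaint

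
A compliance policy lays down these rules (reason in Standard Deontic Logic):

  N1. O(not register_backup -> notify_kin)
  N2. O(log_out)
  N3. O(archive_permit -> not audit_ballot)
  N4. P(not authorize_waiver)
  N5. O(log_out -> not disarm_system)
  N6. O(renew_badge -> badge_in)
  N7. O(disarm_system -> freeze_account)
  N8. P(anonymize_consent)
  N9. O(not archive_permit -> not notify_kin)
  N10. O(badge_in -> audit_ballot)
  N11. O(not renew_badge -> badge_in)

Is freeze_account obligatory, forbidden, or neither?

Neither

Premise 7 is O(disarm_system -> freeze_account), but O(disarm_system) is not derivable from the premises, so it does not yield O(freeze_account).
No premise or chain of K-axiom applications forces O(freeze_account), and none forces O(not freeze_account). So freeze_account is neither obligatory nor forbidden under these norms.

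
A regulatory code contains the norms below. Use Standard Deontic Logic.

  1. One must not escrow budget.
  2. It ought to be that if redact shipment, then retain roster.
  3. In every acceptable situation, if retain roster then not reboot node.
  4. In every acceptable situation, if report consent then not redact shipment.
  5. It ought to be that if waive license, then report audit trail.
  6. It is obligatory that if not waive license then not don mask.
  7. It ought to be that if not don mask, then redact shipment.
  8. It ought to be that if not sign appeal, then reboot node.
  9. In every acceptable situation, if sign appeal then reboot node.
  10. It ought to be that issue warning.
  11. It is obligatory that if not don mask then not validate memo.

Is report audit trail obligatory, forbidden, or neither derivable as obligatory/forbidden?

Obligatory

Premises 8 and 9 are O(¬sign_appeal → reboot_node) and O(sign_appeal → reboot_node); every ideal world satisfies ¬sign_appeal or sign_appeal, so in either case reboot_node holds — hence O(reboot_node).
Premise 3 is O(retain_roster → ¬reboot_node); contrapositively O(reboot_node → ¬retain_roster). Since O(reboot_node) holds, K gives O(¬retain_roster).
Premise 2, O(redact_shipment → retain_roster), contraposes to O(¬retain_roster → ¬redact_shipment); with O(¬retain_roster) we get O(¬redact_shipment).
The contrapositive of premise 7 (O(¬don_mask → redact_shipment)) is O(¬redact_shipment → don_mask), and O(¬redact_shipment) is already established, so O(don_mask).
The contrapositive of premise 6 (O(¬waive_license → ¬don_mask)) is O(don_mask → waive_license), and O(don_mask) is already established, so O(waive_license).
Premise 5 is O(waive_license → report_audit_trail); since O(waive_license), deontic closure gives O(report_audit_trail).
Premises 1, 4, 10, 11 do not contribute to this derivation.
Hence report_audit_trail is obligatory.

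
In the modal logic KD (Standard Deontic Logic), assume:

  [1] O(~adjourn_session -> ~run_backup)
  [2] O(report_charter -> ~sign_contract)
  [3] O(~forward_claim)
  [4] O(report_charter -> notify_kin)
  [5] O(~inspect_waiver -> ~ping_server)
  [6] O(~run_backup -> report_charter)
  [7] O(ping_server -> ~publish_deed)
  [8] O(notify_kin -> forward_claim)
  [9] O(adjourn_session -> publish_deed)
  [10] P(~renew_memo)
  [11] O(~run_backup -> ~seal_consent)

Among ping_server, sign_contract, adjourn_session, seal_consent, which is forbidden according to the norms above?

ping_server

From premise 3 we have O(~forward_claim).
Premise 8, O(notify_kin -> forward_claim), contraposes to O(~forward_claim -> ~notify_kin); with O(~forward_claim) we get O(~notify_kin).
Premise 4, O(report_charter -> notify_kin), contraposes to O(~notify_kin -> ~report_charter); with O(~notify_kin) we get O(~report_charter).
The contrapositive of premise 6 (O(~run_backup -> report_charter)) is O(~report_charter -> run_backup), and O(~report_charter) is already established, so O(run_backup).
The contrapositive of premise 1 (O(~adjourn_session -> ~run_backup)) is O(run_backup -> adjourn_session), and O(run_backup) is already established, so O(adjourn_session).
Applying K to premise 9 (O(adjourn_session -> publish_deed)) and O(adjourn_session) yields O(publish_deed).
Premise 7, O(ping_server -> ~publish_deed), contraposes to O(publish_deed -> ~ping_server); with O(publish_deed) we get O(~ping_server).
So O(~ping_server) holds, i.e. ping_server is forbidden. None of the other listed options is forbidden under the premises.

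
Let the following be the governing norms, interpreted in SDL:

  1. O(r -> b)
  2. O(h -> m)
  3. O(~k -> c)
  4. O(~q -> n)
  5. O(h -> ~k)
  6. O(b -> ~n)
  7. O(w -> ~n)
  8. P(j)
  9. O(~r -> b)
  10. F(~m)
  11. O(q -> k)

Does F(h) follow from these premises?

By case analysis on ~r: premise 9 gives O(~r -> b) and premise 1 gives O(r -> b), so O(b) either way.
Premise 6 is O(b -> ~n); since O(b), deontic closure gives O(~n).
Premise 4 is O(~q -> n); contrapositively O(~n -> q). Since O(~n) holds, K gives O(q).
With premise 11, O(q -> k), the K-axiom yields O(k).
The contrapositive of premise 5 (O(h -> ~k)) is O(k -> ~h), and O(k) is already established, so O(~h).
Premises 2, 3, 7, 8, 10 do not contribute to this derivation.
So O(~h) holds, i.e. F(h). The claim follows.

Yes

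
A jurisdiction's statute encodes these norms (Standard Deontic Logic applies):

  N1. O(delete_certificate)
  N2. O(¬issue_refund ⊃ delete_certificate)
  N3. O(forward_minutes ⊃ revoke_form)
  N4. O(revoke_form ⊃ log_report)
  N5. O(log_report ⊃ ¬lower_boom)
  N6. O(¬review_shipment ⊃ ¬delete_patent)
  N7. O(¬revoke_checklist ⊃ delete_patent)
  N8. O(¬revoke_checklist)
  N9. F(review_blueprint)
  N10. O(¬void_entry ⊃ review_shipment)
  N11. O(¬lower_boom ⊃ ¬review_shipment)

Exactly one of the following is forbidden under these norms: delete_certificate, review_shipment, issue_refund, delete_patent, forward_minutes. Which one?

forward_minutes

Premise 8 states O(¬revoke_checklist) outright.
Premise 7 is O(¬revoke_checklist ⊃ delete_patent); since O(¬revoke_checklist), deontic closure gives O(delete_patent).
Premise 6, O(¬review_shipment ⊃ ¬delete_patent), contraposes to O(delete_patent ⊃ review_shipment); with O(delete_patent) we get O(review_shipment).
The contrapositive of premise 11 (O(¬lower_boom ⊃ ¬review_shipment)) is O(review_shipment ⊃ lower_boom), and O(review_shipment) is already established, so O(lower_boom).
Premise 5 is O(log_report ⊃ ¬lower_boom); contrapositively O(lower_boom ⊃ ¬log_report). Since O(lower_boom) holds, K gives O(¬log_report).
The contrapositive of premise 4 (O(revoke_form ⊃ log_report)) is O(¬log_report ⊃ ¬revoke_form), and O(¬log_report) is already established, so O(¬revoke_form).
Premise 3 is O(forward_minutes ⊃ revoke_form); contrapositively O(¬revoke_form ⊃ ¬forward_minutes). Since O(¬revoke_form) holds, K gives O(¬forward_minutes).
So O(¬forward_minutes) holds, i.e. forward_minutes is forbidden. None of the other listed options is forbidden under the premises.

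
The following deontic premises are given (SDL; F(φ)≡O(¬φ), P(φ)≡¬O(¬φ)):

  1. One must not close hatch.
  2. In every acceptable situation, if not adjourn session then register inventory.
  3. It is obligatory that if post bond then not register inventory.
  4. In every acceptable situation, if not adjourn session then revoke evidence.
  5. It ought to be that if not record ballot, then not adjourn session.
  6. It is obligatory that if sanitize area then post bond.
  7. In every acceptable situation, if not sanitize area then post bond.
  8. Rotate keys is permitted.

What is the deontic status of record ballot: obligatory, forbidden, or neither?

Premises 6 and 7 are O(sanitize_area → post_bond) and O(¬sanitize_area → post_bond); every ideal world satisfies sanitize_area or ¬sanitize_area, so in either case post_bond holds — hence O(post_bond).
Applying K to premise 3 (O(post_bond → ¬register_inventory)) and O(post_bond) yields O(¬register_inventory).
Premise 2, O(¬adjourn_session → register_inventory), contraposes to O(¬register_inventory → adjourn_session); with O(¬register_inventory) we get O(adjourn_session).
Premise 5, O(¬record_ballot → ¬adjourn_session), contraposes to O(adjourn_session → record_ballot); with O(adjourn_session) we get O(record_ballot).
Premises 1, 4, 8 do not contribute to this derivation.
Hence record_ballot is obligatory.

Obligatory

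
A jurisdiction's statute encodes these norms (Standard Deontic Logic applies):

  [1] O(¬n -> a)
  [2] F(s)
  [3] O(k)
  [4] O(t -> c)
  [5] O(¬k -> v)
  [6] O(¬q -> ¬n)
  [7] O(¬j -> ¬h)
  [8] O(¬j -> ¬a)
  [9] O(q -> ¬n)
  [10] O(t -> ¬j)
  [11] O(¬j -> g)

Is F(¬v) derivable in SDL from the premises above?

Premise 5 is O(¬k -> v), but O(¬k) is not derivable from the premises, so it does not yield O(v).
No other premise forces O(v). An ideal world satisfying every premise can still have ¬v true, so F(¬v) is not derivable.

No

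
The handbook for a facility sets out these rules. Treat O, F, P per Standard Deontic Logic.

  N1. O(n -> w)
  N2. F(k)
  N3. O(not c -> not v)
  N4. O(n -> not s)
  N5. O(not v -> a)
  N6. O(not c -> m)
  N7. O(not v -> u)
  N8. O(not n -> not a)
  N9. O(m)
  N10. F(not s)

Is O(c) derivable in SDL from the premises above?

Yes

F(not s) at premise 10 means O(s).
The contrapositive of premise 4 (O(n -> not s)) is O(s -> not n), and O(s) is already established, so O(not n).
Applying K to premise 8 (O(not n -> not a)) and O(not n) yields O(not a).
Premise 5, O(not v -> a), contraposes to O(not a -> v); with O(not a) we get O(v).
Premise 3, O(not c -> not v), contraposes to O(v -> c); with O(v) we get O(c).
Premises 1, 2, 6, 7, 9 do not contribute to this derivation.
So O(c) follows.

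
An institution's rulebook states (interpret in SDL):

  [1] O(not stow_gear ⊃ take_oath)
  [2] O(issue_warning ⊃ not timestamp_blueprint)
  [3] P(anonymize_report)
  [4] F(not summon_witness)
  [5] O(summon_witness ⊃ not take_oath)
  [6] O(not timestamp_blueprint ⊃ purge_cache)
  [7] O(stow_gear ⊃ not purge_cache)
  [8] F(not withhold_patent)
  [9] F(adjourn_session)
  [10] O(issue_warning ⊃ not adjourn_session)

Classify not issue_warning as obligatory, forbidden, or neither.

Obligatory

Premise 4, F(not summon_witness), is equivalent to O(summon_witness).
With premise 5, O(summon_witness ⊃ not take_oath), the K-axiom yields O(not take_oath).
The contrapositive of premise 1 (O(not stow_gear ⊃ take_oath)) is O(not take_oath ⊃ stow_gear), and O(not take_oath) is already established, so O(stow_gear).
Premise 7 is O(stow_gear ⊃ not purge_cache); since O(stow_gear), deontic closure gives O(not purge_cache).
Premise 6 is O(not timestamp_blueprint ⊃ purge_cache); contrapositively O(not purge_cache ⊃ timestamp_blueprint). Since O(not purge_cache) holds, K gives O(timestamp_blueprint).
Premise 2 is O(issue_warning ⊃ not timestamp_blueprint); contrapositively O(timestamp_blueprint ⊃ not issue_warning). Since O(timestamp_blueprint) holds, K gives O(not issue_warning).
Premises 3, 8, 9, 10 do not contribute to this derivation.
Hence not issue_warning is obligatory.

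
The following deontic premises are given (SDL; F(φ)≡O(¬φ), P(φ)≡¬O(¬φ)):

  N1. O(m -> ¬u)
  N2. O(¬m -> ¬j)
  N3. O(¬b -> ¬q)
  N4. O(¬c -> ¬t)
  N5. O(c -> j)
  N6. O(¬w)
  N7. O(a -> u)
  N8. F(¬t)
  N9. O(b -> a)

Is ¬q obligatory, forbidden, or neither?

Obligatory

F(¬t) at premise 8 means O(t).
The contrapositive of premise 4 (O(¬c -> ¬t)) is O(t -> c), and O(t) is already established, so O(c).
Applying K to premise 5 (O(c -> j)) and O(c) yields O(j).
Premise 2, O(¬m -> ¬j), contraposes to O(j -> m); with O(j) we get O(m).
From O(m) and premise 1, O(m -> ¬u), we obtain O(¬u).
The contrapositive of premise 7 (O(a -> u)) is O(¬u -> ¬a), and O(¬u) is already established, so O(¬a).
Premise 9, O(b -> a), contraposes to O(¬a -> ¬b); with O(¬a) we get O(¬b).
With premise 3, O(¬b -> ¬q), the K-axiom yields O(¬q).
Premise 6 does not contribute to this derivation.
Hence ¬q is obligatory.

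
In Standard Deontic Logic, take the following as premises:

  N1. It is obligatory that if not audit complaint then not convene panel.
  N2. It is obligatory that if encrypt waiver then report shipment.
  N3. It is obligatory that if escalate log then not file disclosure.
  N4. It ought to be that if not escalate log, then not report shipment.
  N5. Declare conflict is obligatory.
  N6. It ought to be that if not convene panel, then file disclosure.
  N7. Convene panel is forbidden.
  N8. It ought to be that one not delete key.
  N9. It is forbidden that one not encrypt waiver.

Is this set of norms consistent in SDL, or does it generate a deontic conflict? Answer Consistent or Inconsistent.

Premise 7, F(convene_panel), is equivalent to O(¬convene_panel).
With premise 6, O(¬convene_panel → file_disclosure), the K-axiom yields O(file_disclosure).
Premise 3, O(escalate_log → ¬file_disclosure), contraposes to O(file_disclosure → ¬escalate_log); with O(file_disclosure) we get O(¬escalate_log).
With premise 4, O(¬escalate_log → ¬report_shipment), the K-axiom yields O(¬report_shipment).
Premise 2, O(encrypt_waiver → report_shipment), contraposes to O(¬report_shipment → ¬encrypt_waiver); with O(¬report_shipment) we get O(¬encrypt_waiver).
Yet premise 9 is F(¬encrypt_waiver), i.e. O(encrypt_waiver).
We now have both O(¬encrypt_waiver) and O(encrypt_waiver) — encrypt_waiver is simultaneously obligatory and forbidden, violating the D-axiom.

Inconsistent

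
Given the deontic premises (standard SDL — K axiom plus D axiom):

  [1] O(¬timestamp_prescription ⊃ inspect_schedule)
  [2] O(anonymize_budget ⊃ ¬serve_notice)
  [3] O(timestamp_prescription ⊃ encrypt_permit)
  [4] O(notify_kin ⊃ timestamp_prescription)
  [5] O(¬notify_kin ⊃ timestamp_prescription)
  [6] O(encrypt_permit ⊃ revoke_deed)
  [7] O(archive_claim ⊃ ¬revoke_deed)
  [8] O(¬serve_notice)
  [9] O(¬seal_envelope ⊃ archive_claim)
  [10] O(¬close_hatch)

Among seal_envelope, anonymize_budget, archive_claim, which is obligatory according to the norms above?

Premises 4 and 5 cover both cases: O(notify_kin ⊃ timestamp_prescription) and O(¬notify_kin ⊃ timestamp_prescription). Since notify_kin ∨ ¬notify_kin is a tautology, O(timestamp_prescription) follows.
With premise 3, O(timestamp_prescription ⊃ encrypt_permit), the K-axiom yields O(encrypt_permit).
With premise 6, O(encrypt_permit ⊃ revoke_deed), the K-axiom yields O(revoke_deed).
The contrapositive of premise 7 (O(archive_claim ⊃ ¬revoke_deed)) is O(revoke_deed ⊃ ¬archive_claim), and O(revoke_deed) is already established, so O(¬archive_claim).
The contrapositive of premise 9 (O(¬seal_envelope ⊃ archive_claim)) is O(¬archive_claim ⊃ seal_envelope), and O(¬archive_claim) is already established, so O(seal_envelope).
So O(seal_envelope) holds — seal_envelope is obligatory. None of the other listed options is made obligatory by any chain of premises.

seal_envelope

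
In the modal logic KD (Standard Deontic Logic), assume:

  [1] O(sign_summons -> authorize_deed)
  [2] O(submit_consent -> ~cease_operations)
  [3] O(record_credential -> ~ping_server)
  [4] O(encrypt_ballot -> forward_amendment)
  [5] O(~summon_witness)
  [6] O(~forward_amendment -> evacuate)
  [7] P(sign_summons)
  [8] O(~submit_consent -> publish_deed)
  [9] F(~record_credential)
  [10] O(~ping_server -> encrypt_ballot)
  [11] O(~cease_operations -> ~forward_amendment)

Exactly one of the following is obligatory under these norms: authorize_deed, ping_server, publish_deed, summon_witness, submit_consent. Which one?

Premise 9 is F(~record_credential), i.e. O(record_credential).
Premise 3 is O(record_credential -> ~ping_server); since O(record_credential), deontic closure gives O(~ping_server).
Applying K to premise 10 (O(~ping_server -> encrypt_ballot)) and O(~ping_server) yields O(encrypt_ballot).
With premise 4, O(encrypt_ballot -> forward_amendment), the K-axiom yields O(forward_amendment).
Premise 11 is O(~cease_operations -> ~forward_amendment); contrapositively O(forward_amendment -> cease_operations). Since O(forward_amendment) holds, K gives O(cease_operations).
The contrapositive of premise 2 (O(submit_consent -> ~cease_operations)) is O(cease_operations -> ~submit_consent), and O(cease_operations) is already established, so O(~submit_consent).
Premise 8 is O(~submit_consent -> publish_deed); since O(~submit_consent), deontic closure gives O(publish_deed).
So O(publish_deed) holds — publish_deed is obligatory. None of the other listed options is made obligatory by any chain of premises.

publish_deed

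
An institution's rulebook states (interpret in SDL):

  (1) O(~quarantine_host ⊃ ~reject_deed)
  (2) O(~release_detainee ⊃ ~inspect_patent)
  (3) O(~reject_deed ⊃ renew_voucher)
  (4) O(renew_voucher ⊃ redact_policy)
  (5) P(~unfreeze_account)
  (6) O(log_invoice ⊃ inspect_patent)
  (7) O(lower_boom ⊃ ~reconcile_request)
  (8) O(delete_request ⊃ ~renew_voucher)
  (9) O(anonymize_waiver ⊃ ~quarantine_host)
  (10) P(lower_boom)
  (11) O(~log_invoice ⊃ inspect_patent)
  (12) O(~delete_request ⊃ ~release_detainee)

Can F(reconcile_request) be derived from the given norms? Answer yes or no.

No

Premise 7 is O(lower_boom ⊃ ~reconcile_request), but O(lower_boom) is not derivable from the premises (the permission P(lower_boom) asserts only ~O(~lower_boom), not O(lower_boom)), so it does not yield O(~reconcile_request).
No other premise forces O(~reconcile_request). An ideal world satisfying every premise can still have reconcile_request true, so F(reconcile_request) is not derivable.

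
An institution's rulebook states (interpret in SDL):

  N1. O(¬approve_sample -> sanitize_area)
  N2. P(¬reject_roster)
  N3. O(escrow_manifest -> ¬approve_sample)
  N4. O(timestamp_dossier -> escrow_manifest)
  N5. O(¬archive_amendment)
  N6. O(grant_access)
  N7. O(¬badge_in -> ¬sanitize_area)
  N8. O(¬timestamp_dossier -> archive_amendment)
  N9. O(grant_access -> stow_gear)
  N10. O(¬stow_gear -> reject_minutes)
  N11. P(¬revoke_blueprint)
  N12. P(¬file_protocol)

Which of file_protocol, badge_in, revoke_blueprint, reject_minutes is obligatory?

badge_in

Premise 5 states O(¬archive_amendment) outright.
Premise 8, O(¬timestamp_dossier -> archive_amendment), contraposes to O(¬archive_amendment -> timestamp_dossier); with O(¬archive_amendment) we get O(timestamp_dossier).
With premise 4, O(timestamp_dossier -> escrow_manifest), the K-axiom yields O(escrow_manifest).
Applying K to premise 3 (O(escrow_manifest -> ¬approve_sample)) and O(escrow_manifest) yields O(¬approve_sample).
Applying K to premise 1 (O(¬approve_sample -> sanitize_area)) and O(¬approve_sample) yields O(sanitize_area).
The contrapositive of premise 7 (O(¬badge_in -> ¬sanitize_area)) is O(sanitize_area -> badge_in), and O(sanitize_area) is already established, so O(badge_in).
So O(badge_in) holds — badge_in is obligatory. None of the other listed options is made obligatory by any chain of premises.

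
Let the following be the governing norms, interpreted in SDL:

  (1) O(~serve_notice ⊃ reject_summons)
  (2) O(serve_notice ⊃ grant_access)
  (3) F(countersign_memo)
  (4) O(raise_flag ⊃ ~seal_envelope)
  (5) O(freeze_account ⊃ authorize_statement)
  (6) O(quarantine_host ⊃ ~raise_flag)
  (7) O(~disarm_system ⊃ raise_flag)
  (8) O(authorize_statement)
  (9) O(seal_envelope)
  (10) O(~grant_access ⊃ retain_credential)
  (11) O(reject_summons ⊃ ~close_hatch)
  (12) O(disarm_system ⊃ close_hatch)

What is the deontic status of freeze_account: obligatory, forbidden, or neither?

Premise 5 is O(freeze_account ⊃ authorize_statement); even if O(authorize_statement) held, inferring O(freeze_account) would be affirming the consequent — invalid.
No premise or chain of K-axiom applications forces O(freeze_account), and none forces O(~freeze_account). So freeze_account is neither obligatory nor forbidden under these norms.

Neither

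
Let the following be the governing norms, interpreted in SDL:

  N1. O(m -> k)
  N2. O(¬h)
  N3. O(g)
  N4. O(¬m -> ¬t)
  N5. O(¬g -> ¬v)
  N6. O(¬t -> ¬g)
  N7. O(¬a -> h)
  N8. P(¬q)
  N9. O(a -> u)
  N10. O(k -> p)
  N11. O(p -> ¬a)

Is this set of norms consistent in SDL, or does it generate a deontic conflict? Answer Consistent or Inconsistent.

Inconsistent

Premise 3 gives O(g).
Premise 6 is O(¬t -> ¬g); contrapositively O(g -> t). Since O(g) holds, K gives O(t).
The contrapositive of premise 4 (O(¬m -> ¬t)) is O(t -> m), and O(t) is already established, so O(m).
Applying K to premise 1 (O(m -> k)) and O(m) yields O(k).
From O(k) and premise 10, O(k -> p), we obtain O(p).
Applying K to premise 11 (O(p -> ¬a)) and O(p) yields O(¬a).
Applying K to premise 7 (O(¬a -> h)) and O(¬a) yields O(h).
However, premise 2 gives O(¬h).
We now have both O(h) and O(¬h) — h is simultaneously obligatory and forbidden, violating the D-axiom.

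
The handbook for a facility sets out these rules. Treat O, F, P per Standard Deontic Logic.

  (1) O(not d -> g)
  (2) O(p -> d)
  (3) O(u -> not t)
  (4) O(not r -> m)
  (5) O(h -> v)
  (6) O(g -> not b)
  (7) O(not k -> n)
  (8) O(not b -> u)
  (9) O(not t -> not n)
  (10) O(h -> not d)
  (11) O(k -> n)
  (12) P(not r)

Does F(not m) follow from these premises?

Premise 4 is O(not r -> m), but O(not r) is not derivable from the premises (the permission P(not r) asserts only not O(r), not O(not r)), so it does not yield O(m).
No other premise forces O(m). An ideal world satisfying every premise can still have not m true, so F(not m) is not derivable.

No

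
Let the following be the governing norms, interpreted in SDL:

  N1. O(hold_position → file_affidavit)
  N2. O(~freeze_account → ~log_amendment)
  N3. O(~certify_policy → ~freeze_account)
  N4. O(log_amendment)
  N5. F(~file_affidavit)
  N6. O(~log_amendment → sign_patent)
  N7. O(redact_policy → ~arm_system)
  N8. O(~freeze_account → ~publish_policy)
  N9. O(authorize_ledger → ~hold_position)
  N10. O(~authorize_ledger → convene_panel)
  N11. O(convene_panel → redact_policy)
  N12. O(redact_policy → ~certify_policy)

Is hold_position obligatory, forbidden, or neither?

Forbidden

Premise 4 gives O(log_amendment).
Premise 2 is O(~freeze_account → ~log_amendment); contrapositively O(log_amendment → freeze_account). Since O(log_amendment) holds, K gives O(freeze_account).
The contrapositive of premise 3 (O(~certify_policy → ~freeze_account)) is O(freeze_account → certify_policy), and O(freeze_account) is already established, so O(certify_policy).
The contrapositive of premise 12 (O(redact_policy → ~certify_policy)) is O(certify_policy → ~redact_policy), and O(certify_policy) is already established, so O(~redact_policy).
Premise 11 is O(convene_panel → redact_policy); contrapositively O(~redact_policy → ~convene_panel). Since O(~redact_policy) holds, K gives O(~convene_panel).
Premise 10, O(~authorize_ledger → convene_panel), contraposes to O(~convene_panel → authorize_ledger); with O(~convene_panel) we get O(authorize_ledger).
From O(authorize_ledger) and premise 9, O(authorize_ledger → ~hold_position), we obtain O(~hold_position).
Premises 1, 5, 6, 7, 8 do not contribute to this derivation.
Thus O(~hold_position), which is F(hold_position): hold_position is forbidden.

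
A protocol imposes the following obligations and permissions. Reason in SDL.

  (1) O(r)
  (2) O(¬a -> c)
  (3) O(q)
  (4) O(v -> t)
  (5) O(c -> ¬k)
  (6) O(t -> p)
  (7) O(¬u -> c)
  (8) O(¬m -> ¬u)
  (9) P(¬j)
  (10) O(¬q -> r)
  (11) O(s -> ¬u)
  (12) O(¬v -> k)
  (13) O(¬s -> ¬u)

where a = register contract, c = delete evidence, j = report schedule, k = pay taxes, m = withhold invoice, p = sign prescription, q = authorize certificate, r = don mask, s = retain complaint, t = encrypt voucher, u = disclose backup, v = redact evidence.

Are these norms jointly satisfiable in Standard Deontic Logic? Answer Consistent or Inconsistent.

Premise 10 is O(¬q -> r); even if O(r) held, inferring O(¬q) would be affirming the consequent — invalid.
So O(¬q) is not derivable, and the apparent clash with O(q) does not arise.
A world satisfying every obligation exists (e.g. a=false, c=true, j=false, k=false, m=false, p=true, q=true, r=true, s=false, t=true, u=false, v=true); no atom is both obligatory and forbidden, so the set is consistent.

Consistent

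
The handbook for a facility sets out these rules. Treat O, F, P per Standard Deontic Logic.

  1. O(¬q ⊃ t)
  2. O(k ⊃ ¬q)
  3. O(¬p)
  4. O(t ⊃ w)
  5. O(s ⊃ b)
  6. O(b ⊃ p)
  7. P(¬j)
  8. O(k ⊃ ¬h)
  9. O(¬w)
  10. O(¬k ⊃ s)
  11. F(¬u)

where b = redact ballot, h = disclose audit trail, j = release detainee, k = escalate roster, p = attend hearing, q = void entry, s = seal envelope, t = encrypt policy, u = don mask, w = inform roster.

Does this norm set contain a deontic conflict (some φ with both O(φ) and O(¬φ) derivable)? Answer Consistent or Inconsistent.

Premise 9 gives O(¬w).
Premise 4 is O(t ⊃ w); contrapositively O(¬w ⊃ ¬t). Since O(¬w) holds, K gives O(¬t).
The contrapositive of premise 1 (O(¬q ⊃ t)) is O(¬t ⊃ q), and O(¬t) is already established, so O(q).
Premise 2 is O(k ⊃ ¬q); contrapositively O(q ⊃ ¬k). Since O(q) holds, K gives O(¬k).
Applying K to premise 10 (O(¬k ⊃ s)) and O(¬k) yields O(s).
From O(s) and premise 5, O(s ⊃ b), we obtain O(b).
Premise 6 is O(b ⊃ p); since O(b), deontic closure gives O(p).
Yet premise 3 states O(¬p).
We now have both O(p) and O(¬p) — p is simultaneously obligatory and forbidden, violating the D-axiom.

Inconsistent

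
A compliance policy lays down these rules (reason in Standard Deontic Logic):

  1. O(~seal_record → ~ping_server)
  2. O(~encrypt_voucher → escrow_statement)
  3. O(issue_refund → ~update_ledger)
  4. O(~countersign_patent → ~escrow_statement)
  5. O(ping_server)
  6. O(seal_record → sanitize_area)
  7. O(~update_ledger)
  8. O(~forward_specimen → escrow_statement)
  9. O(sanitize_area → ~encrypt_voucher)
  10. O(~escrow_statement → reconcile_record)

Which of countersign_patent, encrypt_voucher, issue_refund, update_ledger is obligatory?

countersign_patent

Premise 5 gives O(ping_server).
Premise 1, O(~seal_record → ~ping_server), contraposes to O(ping_server → seal_record); with O(ping_server) we get O(seal_record).
With premise 6, O(seal_record → sanitize_area), the K-axiom yields O(sanitize_area).
Applying K to premise 9 (O(sanitize_area → ~encrypt_voucher)) and O(sanitize_area) yields O(~encrypt_voucher).
With premise 2, O(~encrypt_voucher → escrow_statement), the K-axiom yields O(escrow_statement).
Premise 4 is O(~countersign_patent → ~escrow_statement); contrapositively O(escrow_statement → countersign_patent). Since O(escrow_statement) holds, K gives O(countersign_patent).
So O(countersign_patent) holds — countersign_patent is obligatory. None of the other listed options is made obligatory by any chain of premises.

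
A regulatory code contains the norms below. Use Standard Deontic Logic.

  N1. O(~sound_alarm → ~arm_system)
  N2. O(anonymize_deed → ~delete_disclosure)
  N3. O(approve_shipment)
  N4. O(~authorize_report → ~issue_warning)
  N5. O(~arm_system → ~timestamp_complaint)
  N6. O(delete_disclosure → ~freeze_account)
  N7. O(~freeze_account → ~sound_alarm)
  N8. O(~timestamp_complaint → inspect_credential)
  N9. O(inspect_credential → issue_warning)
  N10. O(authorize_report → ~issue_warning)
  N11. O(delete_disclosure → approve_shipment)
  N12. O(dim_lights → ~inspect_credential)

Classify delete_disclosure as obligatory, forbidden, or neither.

Premises 10 and 4 are O(authorize_report → ~issue_warning) and O(~authorize_report → ~issue_warning); every ideal world satisfies authorize_report or ~authorize_report, so in either case ~issue_warning holds — hence O(~issue_warning).
Premise 9, O(inspect_credential → issue_warning), contraposes to O(~issue_warning → ~inspect_credential); with O(~issue_warning) we get O(~inspect_credential).
Premise 8 is O(~timestamp_complaint → inspect_credential); contrapositively O(~inspect_credential → timestamp_complaint). Since O(~inspect_credential) holds, K gives O(timestamp_complaint).
Premise 5 is O(~arm_system → ~timestamp_complaint); contrapositively O(timestamp_complaint → arm_system). Since O(timestamp_complaint) holds, K gives O(arm_system).
The contrapositive of premise 1 (O(~sound_alarm → ~arm_system)) is O(arm_system → sound_alarm), and O(arm_system) is already established, so O(sound_alarm).
Premise 7 is O(~freeze_account → ~sound_alarm); contrapositively O(sound_alarm → freeze_account). Since O(sound_alarm) holds, K gives O(freeze_account).
The contrapositive of premise 6 (O(delete_disclosure → ~freeze_account)) is O(freeze_account → ~delete_disclosure), and O(freeze_account) is already established, so O(~delete_disclosure).
Premises 2, 3, 11, 12 do not contribute to this derivation.
Thus O(~delete_disclosure), which is F(delete_disclosure): delete_disclosure is forbidden.

Forbidden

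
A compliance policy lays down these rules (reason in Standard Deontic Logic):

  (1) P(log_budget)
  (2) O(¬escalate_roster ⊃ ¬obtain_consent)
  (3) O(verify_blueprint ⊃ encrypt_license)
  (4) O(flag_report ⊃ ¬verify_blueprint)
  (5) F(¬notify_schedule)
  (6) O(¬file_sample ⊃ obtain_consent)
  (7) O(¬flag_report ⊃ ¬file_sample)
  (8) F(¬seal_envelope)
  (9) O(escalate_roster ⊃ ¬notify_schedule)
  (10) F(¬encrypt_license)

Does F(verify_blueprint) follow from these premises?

Yes

F(¬notify_schedule) at premise 5 means O(notify_schedule).
The contrapositive of premise 9 (O(escalate_roster ⊃ ¬notify_schedule)) is O(notify_schedule ⊃ ¬escalate_roster), and O(notify_schedule) is already established, so O(¬escalate_roster).
Premise 2 is O(¬escalate_roster ⊃ ¬obtain_consent); since O(¬escalate_roster), deontic closure gives O(¬obtain_consent).
The contrapositive of premise 6 (O(¬file_sample ⊃ obtain_consent)) is O(¬obtain_consent ⊃ file_sample), and O(¬obtain_consent) is already established, so O(file_sample).
Premise 7, O(¬flag_report ⊃ ¬file_sample), contraposes to O(file_sample ⊃ flag_report); with O(file_sample) we get O(flag_report).
Applying K to premise 4 (O(flag_report ⊃ ¬verify_blueprint)) and O(flag_report) yields O(¬verify_blueprint).
Premises 1, 3, 8, 10 do not contribute to this derivation.
So O(¬verify_blueprint) holds, i.e. F(verify_blueprint). The claim follows.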